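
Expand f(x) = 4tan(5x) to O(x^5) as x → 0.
20*x + 500*x**3/3 + O(x**5)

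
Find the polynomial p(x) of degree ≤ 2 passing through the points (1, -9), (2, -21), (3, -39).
-3*x**2 - 3*x - 3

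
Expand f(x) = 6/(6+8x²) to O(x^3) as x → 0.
1 - 4*x**2/3 + O(x**3)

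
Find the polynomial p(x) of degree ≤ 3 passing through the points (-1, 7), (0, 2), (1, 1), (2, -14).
-3*x**3 + 2*x**2 + 2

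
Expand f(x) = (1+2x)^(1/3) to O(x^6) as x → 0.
1 + 2*x/3 - 4*x**2/9 + 40*x**3/81 - 160*x**4/243 + 704*x**5/729 + O(x**6)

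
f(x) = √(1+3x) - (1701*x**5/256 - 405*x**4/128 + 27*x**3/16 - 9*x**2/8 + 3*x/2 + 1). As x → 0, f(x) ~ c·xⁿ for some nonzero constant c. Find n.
6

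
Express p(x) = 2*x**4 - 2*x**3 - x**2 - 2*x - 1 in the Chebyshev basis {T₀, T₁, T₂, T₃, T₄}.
(-3/4)T₀ + (-7/2)T₁ + (1/2)T₂ + (-1/2)T₃ + (1/4)T₄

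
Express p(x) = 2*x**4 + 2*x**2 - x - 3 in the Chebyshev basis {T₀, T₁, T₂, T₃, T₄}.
(-5/4)T₀ - T₁ + (2)T₂ + (1/4)T₄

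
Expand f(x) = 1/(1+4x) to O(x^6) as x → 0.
1 - 4*x + 16*x**2 - 64*x**3 + 256*x**4 - 1024*x**5 + O(x**6)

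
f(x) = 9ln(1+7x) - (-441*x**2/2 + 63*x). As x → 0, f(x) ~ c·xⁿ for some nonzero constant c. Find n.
3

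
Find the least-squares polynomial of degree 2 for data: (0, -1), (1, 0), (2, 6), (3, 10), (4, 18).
-9/7 + (48/35)x + (6/7)x²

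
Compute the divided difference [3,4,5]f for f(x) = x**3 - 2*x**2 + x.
10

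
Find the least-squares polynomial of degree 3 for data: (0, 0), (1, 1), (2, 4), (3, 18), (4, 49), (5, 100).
3/14 + (5/28)x + (-29/28)x² + x³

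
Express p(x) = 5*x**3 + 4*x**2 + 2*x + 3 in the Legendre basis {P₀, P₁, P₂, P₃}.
(13/3)P₀ + (5)P₁ + (8/3)P₂ + (2)P₃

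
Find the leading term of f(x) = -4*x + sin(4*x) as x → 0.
-32*x**3/3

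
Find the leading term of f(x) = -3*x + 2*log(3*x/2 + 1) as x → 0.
-9*x**2/4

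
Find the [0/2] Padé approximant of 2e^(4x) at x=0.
2/(8*x**2 - 4*x + 1)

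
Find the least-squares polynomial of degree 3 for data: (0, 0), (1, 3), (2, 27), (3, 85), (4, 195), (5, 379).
-41/126 + (911/756)x + (19/126)x² + (319/108)x³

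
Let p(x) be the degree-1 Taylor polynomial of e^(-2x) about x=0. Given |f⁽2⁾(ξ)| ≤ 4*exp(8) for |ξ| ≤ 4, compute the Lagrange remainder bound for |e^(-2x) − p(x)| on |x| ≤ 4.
32*exp(8)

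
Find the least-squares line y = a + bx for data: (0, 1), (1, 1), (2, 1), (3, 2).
a = 4/5, b = 3/10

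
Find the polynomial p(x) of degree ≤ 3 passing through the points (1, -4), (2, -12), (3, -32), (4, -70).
-x**3 - x - 2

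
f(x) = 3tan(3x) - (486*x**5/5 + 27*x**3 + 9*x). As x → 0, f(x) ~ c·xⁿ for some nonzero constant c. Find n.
7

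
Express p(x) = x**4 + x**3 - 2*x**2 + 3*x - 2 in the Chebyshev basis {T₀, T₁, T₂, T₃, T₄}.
(-21/8)T₀ + (15/4)T₁ + (-1/2)T₂ + (1/4)T₃ + (1/8)T₄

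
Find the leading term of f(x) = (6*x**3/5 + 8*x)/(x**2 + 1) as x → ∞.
6*x/5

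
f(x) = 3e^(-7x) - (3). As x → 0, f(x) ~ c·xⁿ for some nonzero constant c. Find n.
1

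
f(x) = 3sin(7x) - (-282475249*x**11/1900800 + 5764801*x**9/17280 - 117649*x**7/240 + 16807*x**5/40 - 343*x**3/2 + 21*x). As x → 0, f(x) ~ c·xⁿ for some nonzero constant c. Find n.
13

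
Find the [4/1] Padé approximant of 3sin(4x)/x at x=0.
128*x**4/5 - 32*x**2 + 12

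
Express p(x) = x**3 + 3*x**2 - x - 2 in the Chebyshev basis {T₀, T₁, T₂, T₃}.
(-1/2)T₀ + (-1/4)T₁ + (3/2)T₂ + (1/4)T₃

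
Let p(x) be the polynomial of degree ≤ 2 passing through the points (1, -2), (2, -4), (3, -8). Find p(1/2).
-7/4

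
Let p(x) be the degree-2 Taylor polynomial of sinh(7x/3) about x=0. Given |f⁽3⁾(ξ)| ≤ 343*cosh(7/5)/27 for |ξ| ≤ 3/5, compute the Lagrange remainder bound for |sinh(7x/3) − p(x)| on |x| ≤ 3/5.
343*cosh(7/5)/750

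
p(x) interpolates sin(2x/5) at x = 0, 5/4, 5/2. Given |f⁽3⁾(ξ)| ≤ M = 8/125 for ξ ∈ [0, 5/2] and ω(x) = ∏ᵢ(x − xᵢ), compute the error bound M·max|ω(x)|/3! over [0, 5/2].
sqrt(3)/216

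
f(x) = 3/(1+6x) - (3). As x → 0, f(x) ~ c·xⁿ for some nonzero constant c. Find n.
1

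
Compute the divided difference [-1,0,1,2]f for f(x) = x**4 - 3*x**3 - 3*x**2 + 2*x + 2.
-1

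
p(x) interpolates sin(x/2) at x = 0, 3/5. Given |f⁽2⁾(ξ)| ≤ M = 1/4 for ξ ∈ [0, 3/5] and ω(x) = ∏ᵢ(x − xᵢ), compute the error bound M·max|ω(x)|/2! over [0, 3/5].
9/800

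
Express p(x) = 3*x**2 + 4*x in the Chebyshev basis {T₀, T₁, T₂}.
(3/2)T₀ + (4)T₁ + (3/2)T₂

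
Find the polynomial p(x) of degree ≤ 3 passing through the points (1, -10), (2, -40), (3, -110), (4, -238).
-3*x**3 - 2*x**2 - 3*x - 2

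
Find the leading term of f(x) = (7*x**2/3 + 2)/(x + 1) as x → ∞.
7*x/3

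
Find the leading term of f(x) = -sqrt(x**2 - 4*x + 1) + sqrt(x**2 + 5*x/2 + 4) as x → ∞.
13/4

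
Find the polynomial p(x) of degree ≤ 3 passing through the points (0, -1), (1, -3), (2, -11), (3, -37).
-2*x**3 + 3*x**2 - 3*x - 1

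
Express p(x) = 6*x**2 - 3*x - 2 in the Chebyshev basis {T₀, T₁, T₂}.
T₀ + (-3)T₁ + (3)T₂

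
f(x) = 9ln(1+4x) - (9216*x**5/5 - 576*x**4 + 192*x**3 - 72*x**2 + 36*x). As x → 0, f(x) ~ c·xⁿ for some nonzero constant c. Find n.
6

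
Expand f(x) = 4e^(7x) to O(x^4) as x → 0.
4 + 28*x + 98*x**2 + 686*x**3/3 + O(x**4)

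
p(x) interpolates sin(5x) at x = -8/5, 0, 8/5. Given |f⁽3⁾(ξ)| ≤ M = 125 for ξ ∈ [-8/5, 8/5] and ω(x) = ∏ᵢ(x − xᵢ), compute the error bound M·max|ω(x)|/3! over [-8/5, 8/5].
512*sqrt(3)/27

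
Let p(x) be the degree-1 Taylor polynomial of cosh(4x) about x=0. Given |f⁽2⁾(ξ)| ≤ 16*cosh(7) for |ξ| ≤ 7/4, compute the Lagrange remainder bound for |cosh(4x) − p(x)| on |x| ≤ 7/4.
49*cosh(7)/2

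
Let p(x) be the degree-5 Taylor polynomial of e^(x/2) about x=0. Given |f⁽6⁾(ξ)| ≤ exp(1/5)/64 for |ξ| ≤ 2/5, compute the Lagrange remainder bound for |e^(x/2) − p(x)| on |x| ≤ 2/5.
exp(1/5)/11250000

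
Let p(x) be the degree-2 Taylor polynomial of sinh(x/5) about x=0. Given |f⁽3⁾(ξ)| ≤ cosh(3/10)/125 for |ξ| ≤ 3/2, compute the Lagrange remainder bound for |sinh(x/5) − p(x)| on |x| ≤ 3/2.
9*cosh(3/10)/2000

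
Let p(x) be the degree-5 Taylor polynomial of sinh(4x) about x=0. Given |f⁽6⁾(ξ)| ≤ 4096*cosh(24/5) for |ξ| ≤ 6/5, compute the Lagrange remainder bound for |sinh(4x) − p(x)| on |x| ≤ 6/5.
1327104*cosh(24/5)/78125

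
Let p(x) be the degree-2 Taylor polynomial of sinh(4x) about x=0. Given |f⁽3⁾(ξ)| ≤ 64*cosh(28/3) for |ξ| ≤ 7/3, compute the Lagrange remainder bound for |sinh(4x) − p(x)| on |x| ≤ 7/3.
10976*cosh(28/3)/81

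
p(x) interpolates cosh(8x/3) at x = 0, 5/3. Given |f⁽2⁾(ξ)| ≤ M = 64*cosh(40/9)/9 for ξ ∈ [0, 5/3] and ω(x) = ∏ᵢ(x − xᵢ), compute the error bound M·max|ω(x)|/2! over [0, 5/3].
200*cosh(40/9)/81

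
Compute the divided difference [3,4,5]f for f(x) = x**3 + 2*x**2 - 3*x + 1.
14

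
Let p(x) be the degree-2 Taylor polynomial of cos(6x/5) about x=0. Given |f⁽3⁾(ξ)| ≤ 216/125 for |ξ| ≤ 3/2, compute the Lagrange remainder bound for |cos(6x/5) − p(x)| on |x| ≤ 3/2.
243/250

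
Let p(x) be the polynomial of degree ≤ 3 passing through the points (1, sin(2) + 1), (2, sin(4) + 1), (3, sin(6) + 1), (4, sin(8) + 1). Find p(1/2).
21*sin(6)/16 - 5*sin(8)/16 + 1 - 35*sin(4)/16 + 35*sin(2)/16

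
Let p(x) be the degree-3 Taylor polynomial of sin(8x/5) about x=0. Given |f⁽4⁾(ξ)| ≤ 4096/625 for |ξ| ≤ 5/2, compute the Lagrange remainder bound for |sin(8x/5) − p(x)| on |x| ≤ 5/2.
32/3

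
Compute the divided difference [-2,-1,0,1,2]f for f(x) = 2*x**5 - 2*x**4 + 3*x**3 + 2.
-2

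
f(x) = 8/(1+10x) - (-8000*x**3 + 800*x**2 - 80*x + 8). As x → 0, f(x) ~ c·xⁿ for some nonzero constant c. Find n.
4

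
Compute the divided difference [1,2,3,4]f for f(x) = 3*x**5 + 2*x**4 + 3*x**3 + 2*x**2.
218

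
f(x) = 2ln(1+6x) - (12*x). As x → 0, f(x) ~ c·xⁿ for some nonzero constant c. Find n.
2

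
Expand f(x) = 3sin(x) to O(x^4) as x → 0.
3*x - x**3/2 + O(x**4)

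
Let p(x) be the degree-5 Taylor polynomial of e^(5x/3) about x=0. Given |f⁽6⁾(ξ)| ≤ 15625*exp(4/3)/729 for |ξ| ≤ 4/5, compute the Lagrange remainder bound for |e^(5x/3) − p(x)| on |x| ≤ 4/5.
256*exp(4/3)/32805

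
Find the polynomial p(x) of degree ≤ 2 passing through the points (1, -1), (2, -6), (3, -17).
-3*x**2 + 4*x - 2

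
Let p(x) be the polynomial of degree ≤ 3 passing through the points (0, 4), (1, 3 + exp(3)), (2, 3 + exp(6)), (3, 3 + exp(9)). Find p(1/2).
-5*exp(6)/16 + 53/16 + 15*exp(3)/16 + exp(9)/16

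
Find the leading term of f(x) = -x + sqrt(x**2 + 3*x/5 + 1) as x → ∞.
3/10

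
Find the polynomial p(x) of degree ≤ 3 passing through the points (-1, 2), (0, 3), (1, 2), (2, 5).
x**3 - x**2 - x + 3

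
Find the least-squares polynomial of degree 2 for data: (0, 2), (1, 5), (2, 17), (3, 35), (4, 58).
11/7 + (37/35)x + (23/7)x²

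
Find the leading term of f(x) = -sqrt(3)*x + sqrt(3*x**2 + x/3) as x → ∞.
sqrt(3)/18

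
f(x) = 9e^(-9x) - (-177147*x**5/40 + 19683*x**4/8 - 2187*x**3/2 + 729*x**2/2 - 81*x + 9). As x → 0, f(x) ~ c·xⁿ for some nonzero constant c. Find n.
6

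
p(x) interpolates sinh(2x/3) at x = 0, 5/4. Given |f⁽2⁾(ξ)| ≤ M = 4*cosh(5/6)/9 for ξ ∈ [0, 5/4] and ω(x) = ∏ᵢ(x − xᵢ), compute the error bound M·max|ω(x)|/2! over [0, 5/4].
25*cosh(5/6)/288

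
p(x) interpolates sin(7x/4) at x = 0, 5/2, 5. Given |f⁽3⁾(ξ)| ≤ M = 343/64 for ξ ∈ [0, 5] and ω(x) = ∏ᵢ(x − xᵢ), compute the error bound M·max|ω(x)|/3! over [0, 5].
42875*sqrt(3)/13824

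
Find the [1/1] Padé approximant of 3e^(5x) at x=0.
(15*x/2 + 3)/(1 - 5*x/2)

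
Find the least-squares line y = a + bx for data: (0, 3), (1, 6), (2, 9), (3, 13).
a = 14/5, b = 33/10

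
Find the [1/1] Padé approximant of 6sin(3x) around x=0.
18*x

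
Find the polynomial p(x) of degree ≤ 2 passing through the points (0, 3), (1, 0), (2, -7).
-2*x**2 - x + 3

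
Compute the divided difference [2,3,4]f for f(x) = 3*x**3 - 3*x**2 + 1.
24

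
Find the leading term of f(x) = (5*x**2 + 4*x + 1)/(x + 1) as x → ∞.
5*x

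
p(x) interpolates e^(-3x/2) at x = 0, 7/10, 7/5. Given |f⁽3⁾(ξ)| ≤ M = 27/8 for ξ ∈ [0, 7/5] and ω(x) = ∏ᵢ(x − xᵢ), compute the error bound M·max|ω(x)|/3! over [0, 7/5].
343*sqrt(3)/8000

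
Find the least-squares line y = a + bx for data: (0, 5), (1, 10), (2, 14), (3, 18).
a = 53/10, b = 43/10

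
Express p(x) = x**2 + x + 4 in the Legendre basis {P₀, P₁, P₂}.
(13/3)P₀ + P₁ + (2/3)P₂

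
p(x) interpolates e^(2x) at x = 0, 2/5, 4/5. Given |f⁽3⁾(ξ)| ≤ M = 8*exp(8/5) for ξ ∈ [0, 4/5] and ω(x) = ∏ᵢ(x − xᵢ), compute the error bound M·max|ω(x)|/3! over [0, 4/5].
64*sqrt(3)*exp(8/5)/3375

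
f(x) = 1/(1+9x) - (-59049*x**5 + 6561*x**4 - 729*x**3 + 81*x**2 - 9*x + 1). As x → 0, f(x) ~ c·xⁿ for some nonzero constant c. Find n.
6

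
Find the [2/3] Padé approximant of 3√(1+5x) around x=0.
(525*x**2/16 + 21*x + 3)/(-25*x**3/32 + 45*x**2/16 + 9*x/2 + 1)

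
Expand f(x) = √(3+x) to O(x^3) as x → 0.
sqrt(3) + sqrt(3)*x/6 - sqrt(3)*x**2/72 + O(x**3)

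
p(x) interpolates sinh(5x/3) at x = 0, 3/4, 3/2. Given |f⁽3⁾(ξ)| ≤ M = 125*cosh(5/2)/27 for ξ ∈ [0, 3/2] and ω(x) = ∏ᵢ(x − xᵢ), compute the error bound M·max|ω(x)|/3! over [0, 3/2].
125*sqrt(3)*cosh(5/2)/1728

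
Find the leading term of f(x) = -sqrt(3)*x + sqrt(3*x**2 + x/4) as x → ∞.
sqrt(3)/24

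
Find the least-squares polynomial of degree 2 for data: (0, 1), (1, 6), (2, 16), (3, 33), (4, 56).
8/7 + (99/70)x + (43/14)x²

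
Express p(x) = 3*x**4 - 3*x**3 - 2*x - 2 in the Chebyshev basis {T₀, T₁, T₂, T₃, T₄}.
(-7/8)T₀ + (-17/4)T₁ + (3/2)T₂ + (-3/4)T₃ + (3/8)T₄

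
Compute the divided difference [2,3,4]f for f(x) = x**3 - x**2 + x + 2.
8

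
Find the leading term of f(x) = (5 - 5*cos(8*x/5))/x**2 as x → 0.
32/5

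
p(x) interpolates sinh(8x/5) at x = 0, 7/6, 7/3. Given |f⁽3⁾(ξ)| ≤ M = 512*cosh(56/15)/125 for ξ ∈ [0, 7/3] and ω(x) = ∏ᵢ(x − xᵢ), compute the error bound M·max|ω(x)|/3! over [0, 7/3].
21952*sqrt(3)*cosh(56/15)/91125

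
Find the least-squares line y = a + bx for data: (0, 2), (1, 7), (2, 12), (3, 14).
a = 13/5, b = 41/10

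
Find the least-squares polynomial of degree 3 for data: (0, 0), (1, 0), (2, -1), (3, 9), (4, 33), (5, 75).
41/126 + (-71/108)x + (-425/252)x² + (26/27)x³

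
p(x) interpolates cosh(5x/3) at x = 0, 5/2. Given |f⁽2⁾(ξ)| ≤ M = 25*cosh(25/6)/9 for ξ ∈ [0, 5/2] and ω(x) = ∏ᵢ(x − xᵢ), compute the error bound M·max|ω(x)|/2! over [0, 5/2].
625*cosh(25/6)/288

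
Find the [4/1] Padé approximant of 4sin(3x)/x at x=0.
81*x**4/10 - 18*x**2 + 12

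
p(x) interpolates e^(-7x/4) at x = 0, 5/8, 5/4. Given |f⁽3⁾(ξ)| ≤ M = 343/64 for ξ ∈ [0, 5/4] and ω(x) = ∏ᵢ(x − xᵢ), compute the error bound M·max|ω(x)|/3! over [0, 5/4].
42875*sqrt(3)/884736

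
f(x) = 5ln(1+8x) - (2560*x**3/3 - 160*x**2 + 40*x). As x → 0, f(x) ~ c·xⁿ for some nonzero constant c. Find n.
4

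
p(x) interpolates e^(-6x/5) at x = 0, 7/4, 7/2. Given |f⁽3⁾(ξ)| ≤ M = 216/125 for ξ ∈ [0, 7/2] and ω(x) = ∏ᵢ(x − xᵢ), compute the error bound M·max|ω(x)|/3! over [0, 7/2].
343*sqrt(3)/1000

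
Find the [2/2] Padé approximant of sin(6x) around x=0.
6*x/(6*x**2 + 1)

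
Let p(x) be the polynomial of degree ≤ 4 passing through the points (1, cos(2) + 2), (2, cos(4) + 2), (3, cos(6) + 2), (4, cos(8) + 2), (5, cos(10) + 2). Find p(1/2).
315*cos(2)/128 + 35*cos(10)/128 - 45*cos(8)/32 + 2 - 105*cos(4)/32 + 189*cos(6)/64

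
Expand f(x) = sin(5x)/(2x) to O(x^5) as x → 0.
5/2 - 125*x**2/12 + 625*x**4/48 + O(x**5)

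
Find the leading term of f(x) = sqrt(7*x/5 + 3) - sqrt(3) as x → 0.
7*sqrt(3)*x/30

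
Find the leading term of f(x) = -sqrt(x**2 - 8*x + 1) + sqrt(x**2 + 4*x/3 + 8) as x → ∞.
14/3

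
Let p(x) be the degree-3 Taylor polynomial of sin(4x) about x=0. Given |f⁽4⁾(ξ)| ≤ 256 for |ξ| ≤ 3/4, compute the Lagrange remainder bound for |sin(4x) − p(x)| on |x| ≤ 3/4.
27/8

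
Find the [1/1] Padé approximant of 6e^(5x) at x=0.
(15*x + 6)/(1 - 5*x/2)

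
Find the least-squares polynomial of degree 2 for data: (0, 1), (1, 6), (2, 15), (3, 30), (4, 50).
8/7 + (67/35)x + (18/7)x²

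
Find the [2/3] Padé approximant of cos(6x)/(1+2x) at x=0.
(1 - 15*x**2)/(6*x**3 + 3*x**2 + 2*x + 1)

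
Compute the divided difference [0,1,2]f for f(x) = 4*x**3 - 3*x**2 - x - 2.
9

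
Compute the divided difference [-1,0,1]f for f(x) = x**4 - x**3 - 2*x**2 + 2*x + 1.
-1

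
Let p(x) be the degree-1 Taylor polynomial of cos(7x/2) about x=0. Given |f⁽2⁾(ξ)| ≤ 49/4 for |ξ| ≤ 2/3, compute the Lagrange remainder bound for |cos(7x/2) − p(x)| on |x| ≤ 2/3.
49/18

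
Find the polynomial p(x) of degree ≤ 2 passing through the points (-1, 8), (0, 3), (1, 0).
x**2 - 4*x + 3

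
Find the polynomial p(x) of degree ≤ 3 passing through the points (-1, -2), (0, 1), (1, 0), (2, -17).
-2*x**3 - 2*x**2 + 3*x + 1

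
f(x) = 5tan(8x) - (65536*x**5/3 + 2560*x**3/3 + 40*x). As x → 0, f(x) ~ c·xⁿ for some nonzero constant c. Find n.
7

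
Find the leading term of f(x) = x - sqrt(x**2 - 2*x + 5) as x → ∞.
1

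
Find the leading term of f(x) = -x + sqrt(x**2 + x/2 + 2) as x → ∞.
1/4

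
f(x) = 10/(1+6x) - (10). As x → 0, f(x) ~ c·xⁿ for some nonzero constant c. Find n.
1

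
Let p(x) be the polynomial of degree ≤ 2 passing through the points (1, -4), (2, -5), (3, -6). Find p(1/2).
-7/2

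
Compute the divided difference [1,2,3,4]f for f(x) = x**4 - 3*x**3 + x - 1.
7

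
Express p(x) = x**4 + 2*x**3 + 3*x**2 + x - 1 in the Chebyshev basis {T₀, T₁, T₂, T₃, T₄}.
(7/8)T₀ + (5/2)T₁ + (2)T₂ + (1/2)T₃ + (1/8)T₄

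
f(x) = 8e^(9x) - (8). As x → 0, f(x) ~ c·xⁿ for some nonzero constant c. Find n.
1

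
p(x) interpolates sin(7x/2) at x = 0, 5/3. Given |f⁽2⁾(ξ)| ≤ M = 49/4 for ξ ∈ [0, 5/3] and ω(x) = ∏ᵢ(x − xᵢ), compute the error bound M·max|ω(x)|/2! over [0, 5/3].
1225/288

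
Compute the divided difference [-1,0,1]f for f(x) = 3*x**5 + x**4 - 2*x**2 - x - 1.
-1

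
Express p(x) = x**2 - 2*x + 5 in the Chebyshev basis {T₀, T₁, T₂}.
(11/2)T₀ + (-2)T₁ + (1/2)T₂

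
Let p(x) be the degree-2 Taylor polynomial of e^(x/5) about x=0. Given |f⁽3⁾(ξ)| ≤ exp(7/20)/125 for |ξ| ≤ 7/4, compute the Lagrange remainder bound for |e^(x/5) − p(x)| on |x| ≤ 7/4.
343*exp(7/20)/48000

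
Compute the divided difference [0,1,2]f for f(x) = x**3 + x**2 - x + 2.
4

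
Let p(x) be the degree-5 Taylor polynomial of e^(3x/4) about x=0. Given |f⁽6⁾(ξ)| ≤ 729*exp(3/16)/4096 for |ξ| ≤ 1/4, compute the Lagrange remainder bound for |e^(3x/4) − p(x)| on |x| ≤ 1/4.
81*exp(3/16)/1342177280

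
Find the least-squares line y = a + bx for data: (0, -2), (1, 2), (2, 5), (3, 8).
a = -17/10, b = 33/10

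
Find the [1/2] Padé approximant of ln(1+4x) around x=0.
4*x/(-4*x**2/3 + 2*x + 1)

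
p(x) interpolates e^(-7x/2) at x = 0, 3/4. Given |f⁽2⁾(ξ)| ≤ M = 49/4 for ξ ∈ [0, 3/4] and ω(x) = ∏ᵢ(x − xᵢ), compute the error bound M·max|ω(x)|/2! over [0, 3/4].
441/512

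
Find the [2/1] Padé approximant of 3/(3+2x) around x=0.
1/(2*x/3 + 1)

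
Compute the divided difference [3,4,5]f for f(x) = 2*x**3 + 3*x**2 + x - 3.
27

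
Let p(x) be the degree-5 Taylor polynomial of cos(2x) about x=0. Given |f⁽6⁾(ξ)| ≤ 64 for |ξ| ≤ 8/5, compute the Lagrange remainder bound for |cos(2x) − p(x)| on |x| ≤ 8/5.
1048576/703125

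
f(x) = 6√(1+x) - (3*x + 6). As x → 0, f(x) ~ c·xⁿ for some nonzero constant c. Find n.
2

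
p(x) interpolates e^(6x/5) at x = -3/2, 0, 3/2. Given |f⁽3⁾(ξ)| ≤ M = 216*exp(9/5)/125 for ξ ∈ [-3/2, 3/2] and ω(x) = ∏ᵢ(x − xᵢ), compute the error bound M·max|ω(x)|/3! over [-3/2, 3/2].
27*sqrt(3)*exp(9/5)/125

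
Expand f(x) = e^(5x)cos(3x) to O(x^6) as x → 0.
1 + 5*x + 8*x**2 - 5*x**3/3 - 161*x**4/6 - 305*x**5/6 + O(x**6)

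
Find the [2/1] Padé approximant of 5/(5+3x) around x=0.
1/(3*x/5 + 1)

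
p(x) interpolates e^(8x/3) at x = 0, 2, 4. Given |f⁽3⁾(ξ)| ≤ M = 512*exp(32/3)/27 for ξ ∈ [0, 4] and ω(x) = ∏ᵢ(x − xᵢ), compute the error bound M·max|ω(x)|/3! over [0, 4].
4096*sqrt(3)*exp(32/3)/729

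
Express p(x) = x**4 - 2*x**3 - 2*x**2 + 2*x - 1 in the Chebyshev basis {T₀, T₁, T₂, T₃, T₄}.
(-13/8)T₀ + (1/2)T₁ + (-1/2)T₂ + (-1/2)T₃ + (1/8)T₄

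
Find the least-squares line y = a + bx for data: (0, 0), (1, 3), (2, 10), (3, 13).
a = -2/5, b = 23/5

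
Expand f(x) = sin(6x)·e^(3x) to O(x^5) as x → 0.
6*x + 18*x**2 - 9*x**3 - 81*x**4 + O(x**5)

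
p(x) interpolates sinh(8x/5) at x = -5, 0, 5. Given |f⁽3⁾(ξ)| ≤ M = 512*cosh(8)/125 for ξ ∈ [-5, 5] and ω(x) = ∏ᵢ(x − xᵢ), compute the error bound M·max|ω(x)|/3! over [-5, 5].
512*sqrt(3)*cosh(8)/27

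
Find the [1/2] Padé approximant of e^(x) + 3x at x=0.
(361*x/93 + 1)/(-5*x**2/186 - 11*x/93 + 1)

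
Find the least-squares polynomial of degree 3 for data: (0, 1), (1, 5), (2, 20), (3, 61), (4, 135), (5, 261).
59/63 + (979/378)x + (-37/63)x² + (113/54)x³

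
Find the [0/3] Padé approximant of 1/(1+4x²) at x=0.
1/(4*x**2 + 1)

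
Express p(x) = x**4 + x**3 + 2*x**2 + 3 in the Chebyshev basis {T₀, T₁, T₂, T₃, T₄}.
(35/8)T₀ + (3/4)T₁ + (3/2)T₂ + (1/4)T₃ + (1/8)T₄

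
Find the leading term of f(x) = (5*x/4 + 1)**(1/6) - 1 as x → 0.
5*x/24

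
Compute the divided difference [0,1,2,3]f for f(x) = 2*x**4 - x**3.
11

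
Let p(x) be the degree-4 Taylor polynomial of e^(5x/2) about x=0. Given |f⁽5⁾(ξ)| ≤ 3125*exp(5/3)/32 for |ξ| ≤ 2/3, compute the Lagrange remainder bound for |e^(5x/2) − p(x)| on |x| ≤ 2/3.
625*exp(5/3)/5832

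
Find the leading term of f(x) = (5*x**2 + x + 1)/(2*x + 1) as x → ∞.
5*x/2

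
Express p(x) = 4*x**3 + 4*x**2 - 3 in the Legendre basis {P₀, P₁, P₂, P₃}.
(-5/3)P₀ + (12/5)P₁ + (8/3)P₂ + (8/5)P₃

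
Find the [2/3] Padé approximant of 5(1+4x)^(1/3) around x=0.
(280*x**2/9 + 80*x/3 + 5)/(-32*x**3/81 + 8*x**2/3 + 4*x + 1)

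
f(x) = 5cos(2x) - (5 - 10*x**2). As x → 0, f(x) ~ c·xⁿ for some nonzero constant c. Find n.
4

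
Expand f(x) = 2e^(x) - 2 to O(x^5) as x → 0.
2*x + x**2 + x**3/3 + x**4/12 + O(x**5)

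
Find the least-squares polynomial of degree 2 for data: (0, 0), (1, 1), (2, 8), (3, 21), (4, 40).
(-2)x + (3)x²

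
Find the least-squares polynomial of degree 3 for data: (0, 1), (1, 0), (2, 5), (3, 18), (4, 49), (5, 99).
61/63 + (-541/378)x + (-47/252)x² + (95/108)x³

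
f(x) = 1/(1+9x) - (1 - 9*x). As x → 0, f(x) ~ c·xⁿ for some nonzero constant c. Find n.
2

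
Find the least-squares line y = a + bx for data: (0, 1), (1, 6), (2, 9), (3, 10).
a = 2, b = 3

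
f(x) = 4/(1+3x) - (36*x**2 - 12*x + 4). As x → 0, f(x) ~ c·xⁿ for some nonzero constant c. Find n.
3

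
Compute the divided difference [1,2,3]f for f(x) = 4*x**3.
24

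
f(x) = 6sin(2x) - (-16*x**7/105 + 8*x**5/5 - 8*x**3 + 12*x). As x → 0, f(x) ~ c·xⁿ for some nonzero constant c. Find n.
9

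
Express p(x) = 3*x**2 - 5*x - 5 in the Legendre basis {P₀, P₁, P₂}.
(-4)P₀ + (-5)P₁ + (2)P₂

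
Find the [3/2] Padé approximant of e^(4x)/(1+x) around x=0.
(4*x**3/15 + 6*x**2/5 + 3*x/2 + 1)/(7*x**2/10 - 3*x/2 + 1)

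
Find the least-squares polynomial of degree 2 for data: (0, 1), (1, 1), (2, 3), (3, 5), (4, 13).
9/7 + (-62/35)x + (8/7)x²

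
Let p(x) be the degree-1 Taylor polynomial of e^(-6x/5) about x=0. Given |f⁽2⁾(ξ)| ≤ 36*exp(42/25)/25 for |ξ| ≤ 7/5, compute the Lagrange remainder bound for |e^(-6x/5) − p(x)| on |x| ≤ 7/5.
882*exp(42/25)/625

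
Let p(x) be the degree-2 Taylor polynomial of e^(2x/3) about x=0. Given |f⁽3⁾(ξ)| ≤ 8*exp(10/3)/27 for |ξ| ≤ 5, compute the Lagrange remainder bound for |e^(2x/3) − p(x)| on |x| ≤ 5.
500*exp(10/3)/81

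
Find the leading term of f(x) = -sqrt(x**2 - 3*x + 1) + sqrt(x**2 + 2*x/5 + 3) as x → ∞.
17/10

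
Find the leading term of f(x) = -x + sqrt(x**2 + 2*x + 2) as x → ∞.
1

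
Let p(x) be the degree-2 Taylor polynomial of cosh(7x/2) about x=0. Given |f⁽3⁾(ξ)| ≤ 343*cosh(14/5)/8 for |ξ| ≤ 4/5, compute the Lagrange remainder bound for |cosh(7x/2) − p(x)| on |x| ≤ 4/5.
1372*cosh(14/5)/375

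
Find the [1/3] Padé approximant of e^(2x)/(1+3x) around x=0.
(5*x/7 + 1)/(38*x**3/21 - 23*x**2/7 + 12*x/7 + 1)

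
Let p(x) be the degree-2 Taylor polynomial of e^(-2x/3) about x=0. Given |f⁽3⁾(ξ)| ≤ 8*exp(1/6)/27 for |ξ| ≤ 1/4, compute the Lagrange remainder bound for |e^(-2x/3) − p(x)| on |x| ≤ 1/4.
exp(1/6)/1296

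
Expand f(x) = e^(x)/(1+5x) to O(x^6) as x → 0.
1 - 4*x + 41*x**2/2 - 307*x**3/3 + 12281*x**4/24 - 38378*x**5/15 + O(x**6)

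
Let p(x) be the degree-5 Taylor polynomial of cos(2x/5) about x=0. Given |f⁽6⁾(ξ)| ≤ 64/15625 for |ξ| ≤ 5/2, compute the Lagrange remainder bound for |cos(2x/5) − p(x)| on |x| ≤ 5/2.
1/720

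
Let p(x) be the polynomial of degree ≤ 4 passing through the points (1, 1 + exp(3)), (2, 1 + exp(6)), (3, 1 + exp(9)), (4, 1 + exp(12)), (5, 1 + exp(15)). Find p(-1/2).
-385*exp(12)/32 - 693*exp(6)/32 + 1 + 1155*exp(3)/128 + 1485*exp(9)/64 + 315*exp(15)/128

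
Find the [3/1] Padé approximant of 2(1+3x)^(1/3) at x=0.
(-2*x**3/3 + 2*x**2 + 6*x + 2)/(2*x + 1)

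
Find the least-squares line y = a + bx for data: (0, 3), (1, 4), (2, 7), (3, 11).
a = 11/5, b = 27/10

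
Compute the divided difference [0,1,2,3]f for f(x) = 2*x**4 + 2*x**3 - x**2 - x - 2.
14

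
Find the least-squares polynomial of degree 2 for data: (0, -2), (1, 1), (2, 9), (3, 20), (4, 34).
-78/35 + (137/70)x + (25/14)x²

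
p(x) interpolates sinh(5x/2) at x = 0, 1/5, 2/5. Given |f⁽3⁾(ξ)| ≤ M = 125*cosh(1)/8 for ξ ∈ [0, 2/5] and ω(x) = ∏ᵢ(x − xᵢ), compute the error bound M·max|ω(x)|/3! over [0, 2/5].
sqrt(3)*cosh(1)/216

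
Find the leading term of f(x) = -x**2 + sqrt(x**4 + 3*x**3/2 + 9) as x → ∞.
3*x/4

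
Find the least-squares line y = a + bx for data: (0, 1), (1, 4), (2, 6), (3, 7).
a = 3/2, b = 2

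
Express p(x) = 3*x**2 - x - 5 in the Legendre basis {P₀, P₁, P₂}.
(-4)P₀ - P₁ + (2)P₂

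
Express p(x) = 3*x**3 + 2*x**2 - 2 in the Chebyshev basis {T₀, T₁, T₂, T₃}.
-T₀ + (9/4)T₁ + T₂ + (3/4)T₃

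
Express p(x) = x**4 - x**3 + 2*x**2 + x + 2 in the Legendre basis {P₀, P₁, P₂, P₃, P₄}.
(43/15)P₀ + (2/5)P₁ + (40/21)P₂ + (-2/5)P₃ + (8/35)P₄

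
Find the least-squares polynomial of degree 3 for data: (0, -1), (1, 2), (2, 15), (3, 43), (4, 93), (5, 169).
-62/63 + (-20/189)x + (541/252)x² + (101/108)x³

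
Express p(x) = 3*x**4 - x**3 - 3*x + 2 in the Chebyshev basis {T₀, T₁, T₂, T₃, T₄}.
(25/8)T₀ + (-15/4)T₁ + (3/2)T₂ + (-1/4)T₃ + (3/8)T₄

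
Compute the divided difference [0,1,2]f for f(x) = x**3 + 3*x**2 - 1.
6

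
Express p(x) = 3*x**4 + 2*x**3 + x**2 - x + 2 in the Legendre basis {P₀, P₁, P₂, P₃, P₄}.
(44/15)P₀ + (1/5)P₁ + (50/21)P₂ + (4/5)P₃ + (24/35)P₄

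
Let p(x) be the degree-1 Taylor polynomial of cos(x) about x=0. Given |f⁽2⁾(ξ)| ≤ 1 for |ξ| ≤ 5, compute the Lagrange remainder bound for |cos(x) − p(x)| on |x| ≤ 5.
25/2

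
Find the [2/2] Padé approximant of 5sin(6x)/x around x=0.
(30 - 126*x**2)/(9*x**2/5 + 1)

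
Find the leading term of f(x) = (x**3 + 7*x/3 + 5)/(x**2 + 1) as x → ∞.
x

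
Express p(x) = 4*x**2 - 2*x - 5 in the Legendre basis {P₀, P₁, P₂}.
(-11/3)P₀ + (-2)P₁ + (8/3)P₂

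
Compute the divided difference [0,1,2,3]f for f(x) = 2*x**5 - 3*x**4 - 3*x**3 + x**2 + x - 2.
29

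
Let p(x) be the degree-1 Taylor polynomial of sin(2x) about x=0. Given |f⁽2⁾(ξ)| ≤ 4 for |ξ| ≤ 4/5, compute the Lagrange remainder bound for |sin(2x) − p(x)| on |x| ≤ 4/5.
32/25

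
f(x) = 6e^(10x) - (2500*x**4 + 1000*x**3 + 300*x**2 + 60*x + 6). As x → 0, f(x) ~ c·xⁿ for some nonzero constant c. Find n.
5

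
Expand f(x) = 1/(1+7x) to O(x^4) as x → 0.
1 - 7*x + 49*x**2 - 343*x**3 + O(x**4)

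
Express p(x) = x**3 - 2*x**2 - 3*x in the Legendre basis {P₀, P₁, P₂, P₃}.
(-2/3)P₀ + (-12/5)P₁ + (-4/3)P₂ + (2/5)P₃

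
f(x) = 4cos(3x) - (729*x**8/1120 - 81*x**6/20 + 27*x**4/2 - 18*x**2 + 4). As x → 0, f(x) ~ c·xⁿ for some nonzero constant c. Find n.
10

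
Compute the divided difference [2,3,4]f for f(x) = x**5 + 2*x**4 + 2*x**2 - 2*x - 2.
397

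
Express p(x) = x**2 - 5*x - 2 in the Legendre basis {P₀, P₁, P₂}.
(-5/3)P₀ + (-5)P₁ + (2/3)P₂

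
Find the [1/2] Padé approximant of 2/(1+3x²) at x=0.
2/(3*x**2 + 1)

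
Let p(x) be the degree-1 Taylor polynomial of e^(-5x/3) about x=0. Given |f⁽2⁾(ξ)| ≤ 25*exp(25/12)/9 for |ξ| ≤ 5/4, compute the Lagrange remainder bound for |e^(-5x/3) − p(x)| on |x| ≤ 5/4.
625*exp(25/12)/288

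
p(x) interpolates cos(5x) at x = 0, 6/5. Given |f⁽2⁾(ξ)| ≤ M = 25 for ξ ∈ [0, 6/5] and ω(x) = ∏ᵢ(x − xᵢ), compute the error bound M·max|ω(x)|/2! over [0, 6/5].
9/2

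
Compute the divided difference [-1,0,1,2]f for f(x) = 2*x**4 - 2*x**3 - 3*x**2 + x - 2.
2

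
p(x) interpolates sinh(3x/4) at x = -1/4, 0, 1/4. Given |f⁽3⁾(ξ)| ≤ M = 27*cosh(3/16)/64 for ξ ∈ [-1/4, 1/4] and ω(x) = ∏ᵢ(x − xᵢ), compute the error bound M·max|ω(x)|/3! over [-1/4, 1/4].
sqrt(3)*cosh(3/16)/4096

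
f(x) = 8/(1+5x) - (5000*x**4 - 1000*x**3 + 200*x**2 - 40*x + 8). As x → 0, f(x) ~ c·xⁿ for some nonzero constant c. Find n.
5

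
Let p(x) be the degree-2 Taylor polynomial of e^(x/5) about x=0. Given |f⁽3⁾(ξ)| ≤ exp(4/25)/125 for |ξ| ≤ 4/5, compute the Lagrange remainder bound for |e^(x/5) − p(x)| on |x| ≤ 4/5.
32*exp(4/25)/46875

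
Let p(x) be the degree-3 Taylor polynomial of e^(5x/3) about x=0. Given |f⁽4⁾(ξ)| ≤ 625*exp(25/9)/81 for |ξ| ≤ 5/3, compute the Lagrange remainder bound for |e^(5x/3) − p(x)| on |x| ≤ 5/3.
390625*exp(25/9)/157464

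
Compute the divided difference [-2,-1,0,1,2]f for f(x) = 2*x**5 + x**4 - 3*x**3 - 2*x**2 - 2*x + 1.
1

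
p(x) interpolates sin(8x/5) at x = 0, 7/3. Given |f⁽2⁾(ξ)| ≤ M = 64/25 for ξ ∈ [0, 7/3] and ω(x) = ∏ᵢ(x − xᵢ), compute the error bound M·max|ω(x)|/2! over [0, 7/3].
392/225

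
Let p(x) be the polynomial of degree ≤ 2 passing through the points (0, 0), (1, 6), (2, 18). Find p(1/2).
9/4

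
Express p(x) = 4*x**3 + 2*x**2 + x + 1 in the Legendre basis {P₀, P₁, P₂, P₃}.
(5/3)P₀ + (17/5)P₁ + (4/3)P₂ + (8/5)P₃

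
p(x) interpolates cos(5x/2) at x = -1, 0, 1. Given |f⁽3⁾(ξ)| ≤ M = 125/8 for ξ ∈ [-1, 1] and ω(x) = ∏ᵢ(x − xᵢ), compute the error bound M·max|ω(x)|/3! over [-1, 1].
125*sqrt(3)/216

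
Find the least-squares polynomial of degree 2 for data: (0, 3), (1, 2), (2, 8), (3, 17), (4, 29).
89/35 + (-111/70)x + (29/14)x²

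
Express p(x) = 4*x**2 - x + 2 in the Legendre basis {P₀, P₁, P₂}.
(10/3)P₀ - P₁ + (8/3)P₂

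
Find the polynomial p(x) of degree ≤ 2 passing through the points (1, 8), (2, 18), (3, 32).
2*x**2 + 4*x + 2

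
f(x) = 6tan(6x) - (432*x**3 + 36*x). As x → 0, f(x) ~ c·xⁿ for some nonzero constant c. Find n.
5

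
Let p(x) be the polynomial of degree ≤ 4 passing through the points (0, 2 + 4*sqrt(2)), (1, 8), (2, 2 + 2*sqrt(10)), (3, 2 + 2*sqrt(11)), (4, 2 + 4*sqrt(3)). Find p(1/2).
-35*sqrt(10)/32 - 5*sqrt(3)/32 + 7*sqrt(11)/16 + 35*sqrt(2)/32 + 137/16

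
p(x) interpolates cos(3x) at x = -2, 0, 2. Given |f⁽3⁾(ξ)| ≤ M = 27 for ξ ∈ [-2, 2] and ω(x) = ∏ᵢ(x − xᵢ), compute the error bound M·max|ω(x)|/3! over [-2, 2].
8*sqrt(3)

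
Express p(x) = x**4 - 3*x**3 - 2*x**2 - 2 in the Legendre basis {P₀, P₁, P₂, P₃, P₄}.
(-37/15)P₀ + (-9/5)P₁ + (-16/21)P₂ + (-6/5)P₃ + (8/35)P₄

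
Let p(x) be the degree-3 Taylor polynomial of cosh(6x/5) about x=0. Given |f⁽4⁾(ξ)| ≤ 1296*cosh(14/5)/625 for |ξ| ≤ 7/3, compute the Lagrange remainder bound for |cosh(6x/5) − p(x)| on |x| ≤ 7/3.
4802*cosh(14/5)/1875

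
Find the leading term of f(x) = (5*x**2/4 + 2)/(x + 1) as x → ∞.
5*x/4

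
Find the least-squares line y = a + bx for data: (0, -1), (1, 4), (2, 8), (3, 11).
a = -1/2, b = 4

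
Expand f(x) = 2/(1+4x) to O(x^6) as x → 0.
2 - 8*x + 32*x**2 - 128*x**3 + 512*x**4 - 2048*x**5 + O(x**6)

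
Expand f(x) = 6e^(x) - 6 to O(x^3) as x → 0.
6*x + 3*x**2 + O(x**3)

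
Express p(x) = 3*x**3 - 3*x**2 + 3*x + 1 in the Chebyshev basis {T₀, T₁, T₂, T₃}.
(-1/2)T₀ + (21/4)T₁ + (-3/2)T₂ + (3/4)T₃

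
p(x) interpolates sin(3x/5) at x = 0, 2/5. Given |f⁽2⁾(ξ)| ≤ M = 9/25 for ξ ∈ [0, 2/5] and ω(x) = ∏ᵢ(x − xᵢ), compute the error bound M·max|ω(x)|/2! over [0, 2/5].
9/1250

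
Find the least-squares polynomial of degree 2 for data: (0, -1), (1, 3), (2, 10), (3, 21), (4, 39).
-22/35 + (23/35)x + (16/7)x²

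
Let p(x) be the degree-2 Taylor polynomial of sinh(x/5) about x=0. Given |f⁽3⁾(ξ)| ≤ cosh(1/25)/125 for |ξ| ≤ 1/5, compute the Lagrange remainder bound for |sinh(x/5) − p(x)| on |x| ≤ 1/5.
cosh(1/25)/93750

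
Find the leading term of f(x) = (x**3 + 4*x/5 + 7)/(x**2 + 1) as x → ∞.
x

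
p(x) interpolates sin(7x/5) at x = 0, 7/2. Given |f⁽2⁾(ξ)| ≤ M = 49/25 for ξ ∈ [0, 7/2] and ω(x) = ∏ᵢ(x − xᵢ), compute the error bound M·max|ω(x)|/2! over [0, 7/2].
2401/800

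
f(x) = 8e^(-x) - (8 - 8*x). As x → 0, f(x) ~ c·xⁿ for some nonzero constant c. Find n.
2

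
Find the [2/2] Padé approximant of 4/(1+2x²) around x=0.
4/(2*x**2 + 1)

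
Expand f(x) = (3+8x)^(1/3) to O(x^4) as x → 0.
3**(1/3) + 8*3**(1/3)*x/9 - 64*3**(1/3)*x**2/81 + 2560*3**(1/3)*x**3/2187 + O(x**4)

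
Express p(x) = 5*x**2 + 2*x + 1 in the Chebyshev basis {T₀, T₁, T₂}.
(7/2)T₀ + (2)T₁ + (5/2)T₂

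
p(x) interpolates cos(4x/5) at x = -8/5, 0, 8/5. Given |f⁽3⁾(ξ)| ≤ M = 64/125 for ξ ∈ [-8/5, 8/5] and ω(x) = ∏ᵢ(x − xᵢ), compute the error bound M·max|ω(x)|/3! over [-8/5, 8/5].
32768*sqrt(3)/421875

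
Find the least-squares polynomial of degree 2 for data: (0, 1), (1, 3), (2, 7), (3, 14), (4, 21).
6/7 + (97/70)x + (13/14)x²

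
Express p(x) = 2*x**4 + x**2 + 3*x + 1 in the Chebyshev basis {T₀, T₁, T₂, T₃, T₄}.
(9/4)T₀ + (3)T₁ + (3/2)T₂ + (1/4)T₄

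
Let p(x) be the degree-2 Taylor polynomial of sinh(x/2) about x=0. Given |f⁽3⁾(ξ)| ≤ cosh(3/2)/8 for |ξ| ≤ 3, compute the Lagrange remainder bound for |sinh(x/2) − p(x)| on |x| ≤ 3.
9*cosh(3/2)/16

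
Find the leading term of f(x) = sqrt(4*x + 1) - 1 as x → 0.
2*x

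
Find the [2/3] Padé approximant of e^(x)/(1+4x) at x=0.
(289*x**2/3380 + 426*x/845 + 1)/(3299*x**3/10140 - 6429*x**2/3380 + 2961*x/845 + 1)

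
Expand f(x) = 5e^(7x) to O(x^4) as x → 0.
5 + 35*x + 245*x**2/2 + 1715*x**3/6 + O(x**4)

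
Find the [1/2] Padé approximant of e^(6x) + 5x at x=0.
(971*x/103 + 1)/(-72*x**2/103 - 162*x/103 + 1)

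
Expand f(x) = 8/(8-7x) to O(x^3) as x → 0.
1 + 7*x/8 + 49*x**2/64 + O(x**3)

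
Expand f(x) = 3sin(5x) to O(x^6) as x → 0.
15*x - 125*x**3/2 + 625*x**5/8 + O(x**6)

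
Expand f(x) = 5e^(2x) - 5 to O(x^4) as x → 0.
10*x + 10*x**2 + 20*x**3/3 + O(x**4)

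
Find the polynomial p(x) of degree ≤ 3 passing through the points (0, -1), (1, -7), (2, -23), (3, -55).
-x**3 - 2*x**2 - 3*x - 1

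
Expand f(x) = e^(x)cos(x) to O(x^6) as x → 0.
1 + x - x**3/3 - x**4/6 - x**5/30 + O(x**6)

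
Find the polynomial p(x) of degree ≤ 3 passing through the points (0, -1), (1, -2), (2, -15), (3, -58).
-3*x**3 + 3*x**2 - x - 1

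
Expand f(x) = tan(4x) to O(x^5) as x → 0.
4*x + 64*x**3/3 + O(x**5)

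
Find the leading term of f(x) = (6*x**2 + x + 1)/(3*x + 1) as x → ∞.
2*x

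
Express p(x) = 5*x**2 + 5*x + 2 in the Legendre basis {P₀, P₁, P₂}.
(11/3)P₀ + (5)P₁ + (10/3)P₂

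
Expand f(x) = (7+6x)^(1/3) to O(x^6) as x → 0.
7**(1/3) + 2*7**(1/3)*x/7 - 4*7**(1/3)*x**2/49 + 40*7**(1/3)*x**3/1029 - 160*7**(1/3)*x**4/7203 + 704*7**(1/3)*x**5/50421 + O(x**6)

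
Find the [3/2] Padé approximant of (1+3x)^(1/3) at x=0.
(7*x**3/15 + 21*x**2/5 + 21*x/5 + 1)/(2*x**2 + 16*x/5 + 1)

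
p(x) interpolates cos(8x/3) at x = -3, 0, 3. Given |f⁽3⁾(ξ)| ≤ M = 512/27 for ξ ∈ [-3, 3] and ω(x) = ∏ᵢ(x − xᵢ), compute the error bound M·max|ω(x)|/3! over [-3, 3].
512*sqrt(3)/27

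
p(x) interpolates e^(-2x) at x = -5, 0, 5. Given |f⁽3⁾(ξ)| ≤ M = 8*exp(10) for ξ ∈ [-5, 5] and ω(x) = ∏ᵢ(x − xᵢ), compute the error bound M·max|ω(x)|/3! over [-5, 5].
1000*sqrt(3)*exp(10)/27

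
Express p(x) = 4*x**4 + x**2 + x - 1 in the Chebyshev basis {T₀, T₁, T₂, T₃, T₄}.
T₀ + T₁ + (5/2)T₂ + (1/2)T₄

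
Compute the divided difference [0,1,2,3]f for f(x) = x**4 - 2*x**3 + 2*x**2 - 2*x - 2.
4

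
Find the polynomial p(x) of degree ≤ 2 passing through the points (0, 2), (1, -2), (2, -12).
-3*x**2 - x + 2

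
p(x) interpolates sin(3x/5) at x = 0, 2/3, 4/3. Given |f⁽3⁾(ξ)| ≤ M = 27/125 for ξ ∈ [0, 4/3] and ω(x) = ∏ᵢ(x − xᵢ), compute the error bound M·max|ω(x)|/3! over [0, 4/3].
8*sqrt(3)/3375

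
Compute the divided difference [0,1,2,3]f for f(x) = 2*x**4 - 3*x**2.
12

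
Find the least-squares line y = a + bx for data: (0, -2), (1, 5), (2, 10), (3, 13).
a = -1, b = 5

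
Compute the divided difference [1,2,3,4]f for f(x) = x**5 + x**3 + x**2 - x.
66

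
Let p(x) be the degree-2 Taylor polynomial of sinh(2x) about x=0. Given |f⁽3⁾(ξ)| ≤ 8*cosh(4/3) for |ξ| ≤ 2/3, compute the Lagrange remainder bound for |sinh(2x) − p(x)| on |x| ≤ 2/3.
32*cosh(4/3)/81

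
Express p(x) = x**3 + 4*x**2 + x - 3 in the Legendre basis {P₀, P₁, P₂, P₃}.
(-5/3)P₀ + (8/5)P₁ + (8/3)P₂ + (2/5)P₃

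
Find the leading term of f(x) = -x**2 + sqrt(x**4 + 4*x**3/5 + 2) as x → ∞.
2*x/5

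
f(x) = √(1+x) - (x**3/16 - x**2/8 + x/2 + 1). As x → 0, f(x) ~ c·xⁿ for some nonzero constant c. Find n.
4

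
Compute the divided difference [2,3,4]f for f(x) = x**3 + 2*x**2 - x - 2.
11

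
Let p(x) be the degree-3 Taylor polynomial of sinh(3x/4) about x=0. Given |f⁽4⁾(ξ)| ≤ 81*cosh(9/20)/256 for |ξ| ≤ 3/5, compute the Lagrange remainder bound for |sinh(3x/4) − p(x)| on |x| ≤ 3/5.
2187*cosh(9/20)/1280000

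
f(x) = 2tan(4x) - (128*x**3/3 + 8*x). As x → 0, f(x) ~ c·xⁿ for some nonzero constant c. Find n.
5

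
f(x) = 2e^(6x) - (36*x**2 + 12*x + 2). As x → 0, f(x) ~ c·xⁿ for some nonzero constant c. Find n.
3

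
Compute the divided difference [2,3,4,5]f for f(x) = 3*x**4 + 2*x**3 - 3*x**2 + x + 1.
44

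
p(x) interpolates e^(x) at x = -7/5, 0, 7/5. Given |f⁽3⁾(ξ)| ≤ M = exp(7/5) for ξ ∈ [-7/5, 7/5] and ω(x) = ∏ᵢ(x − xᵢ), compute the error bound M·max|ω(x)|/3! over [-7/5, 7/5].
343*sqrt(3)*exp(7/5)/3375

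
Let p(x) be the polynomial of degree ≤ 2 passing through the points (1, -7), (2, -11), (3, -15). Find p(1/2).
-5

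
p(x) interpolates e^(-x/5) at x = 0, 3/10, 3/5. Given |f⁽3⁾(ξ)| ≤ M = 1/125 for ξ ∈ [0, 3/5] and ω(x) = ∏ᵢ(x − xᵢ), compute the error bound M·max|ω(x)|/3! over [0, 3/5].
sqrt(3)/125000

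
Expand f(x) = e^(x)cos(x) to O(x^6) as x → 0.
1 + x - x**3/3 - x**4/6 - x**5/30 + O(x**6)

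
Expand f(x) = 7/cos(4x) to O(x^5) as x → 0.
7 + 56*x**2 + 1120*x**4/3 + O(x**5)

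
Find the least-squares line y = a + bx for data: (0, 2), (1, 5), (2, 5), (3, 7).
a = 5/2, b = 3/2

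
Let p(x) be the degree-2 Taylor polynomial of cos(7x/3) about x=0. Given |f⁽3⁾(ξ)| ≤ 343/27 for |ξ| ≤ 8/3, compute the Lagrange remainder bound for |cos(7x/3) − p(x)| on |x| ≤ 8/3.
87808/2187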